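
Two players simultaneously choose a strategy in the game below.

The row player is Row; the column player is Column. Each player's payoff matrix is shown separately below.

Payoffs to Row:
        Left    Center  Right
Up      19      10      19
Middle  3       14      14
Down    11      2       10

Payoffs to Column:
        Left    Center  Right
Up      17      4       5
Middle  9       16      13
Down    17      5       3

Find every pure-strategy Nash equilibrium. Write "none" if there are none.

The pure Nash equilibria are (Up, Left) and (Middle, Center).

Mark each player's best response to every combination of opponents' strategies; a profile where every player is best-responding is a pure Nash equilibrium.
Row against Left: payoffs 19, 3, 11 → best response Up.
Row against Center: payoffs 10, 14, 2 → best response Middle.
Row against Right: payoffs 19, 14, 10 → best response Up.
Column against Up: payoffs 17, 4, 5 → best response Left.
Column against Middle: payoffs 9, 16, 13 → best response Center.
Column against Down: payoffs 17, 5, 3 → best response Left.
Mutual best responses: (Up, Left); (Middle, Center).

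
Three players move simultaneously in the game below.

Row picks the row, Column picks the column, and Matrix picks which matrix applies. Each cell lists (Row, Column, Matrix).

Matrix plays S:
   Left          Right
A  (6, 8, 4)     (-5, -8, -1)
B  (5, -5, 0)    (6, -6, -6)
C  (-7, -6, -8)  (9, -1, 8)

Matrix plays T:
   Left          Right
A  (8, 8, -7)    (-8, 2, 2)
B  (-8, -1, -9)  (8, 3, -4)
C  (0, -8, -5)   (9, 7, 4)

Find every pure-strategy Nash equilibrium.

The pure Nash equilibria are (A, Left, S), (C, Right, S).

Check each profile: it is a Nash equilibrium iff no player can strictly gain by switching unilaterally.
(A, Left, S): Row gets 6, best alternative 5; Column gets 8, best alternative -8; Matrix gets 4, best alternative -7. No profitable deviation — NE.
(A, Left, T): Matrix can switch to S (-7 → 4). Not NE.
(A, Right, S): Row can switch to B (-5 → 6). Not NE.
(A, Right, T): Row can switch to B (-8 → 8). Not NE.
(B, Left, S): Row can switch to A (5 → 6). Not NE.
(B, Left, T): Row can switch to A (-8 → 8). Not NE.
(B, Right, S): Row can switch to C (6 → 9). Not NE.
(B, Right, T): Row can switch to C (8 → 9). Not NE.
(C, Left, S): Row can switch to A (-7 → 6). Not NE.
(C, Left, T): Row can switch to A (0 → 8). Not NE.
(C, Right, S): Row gets 9, best alternative 6; Column gets -1, best alternative -6; Matrix gets 8, best alternative 4. No profitable deviation — NE.
(C, Right, T): Matrix can switch to S (4 → 8). Not NE.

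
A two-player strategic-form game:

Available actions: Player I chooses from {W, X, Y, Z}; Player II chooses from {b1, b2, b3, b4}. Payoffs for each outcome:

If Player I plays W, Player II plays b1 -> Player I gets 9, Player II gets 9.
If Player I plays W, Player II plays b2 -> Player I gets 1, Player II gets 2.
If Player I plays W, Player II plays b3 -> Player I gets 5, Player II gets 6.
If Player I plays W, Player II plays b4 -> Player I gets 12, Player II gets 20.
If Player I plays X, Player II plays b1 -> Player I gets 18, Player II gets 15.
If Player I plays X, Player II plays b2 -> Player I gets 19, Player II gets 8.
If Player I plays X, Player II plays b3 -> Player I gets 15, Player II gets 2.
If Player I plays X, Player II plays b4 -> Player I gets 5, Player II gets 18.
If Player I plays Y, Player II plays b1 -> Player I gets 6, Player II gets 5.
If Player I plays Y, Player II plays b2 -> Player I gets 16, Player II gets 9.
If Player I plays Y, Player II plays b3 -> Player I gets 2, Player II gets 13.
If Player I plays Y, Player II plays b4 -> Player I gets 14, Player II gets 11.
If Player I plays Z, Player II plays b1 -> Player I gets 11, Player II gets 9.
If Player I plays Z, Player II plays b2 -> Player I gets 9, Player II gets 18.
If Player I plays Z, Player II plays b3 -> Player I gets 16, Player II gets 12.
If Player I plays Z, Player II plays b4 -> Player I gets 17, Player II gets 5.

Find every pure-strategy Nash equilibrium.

There is no pure-strategy Nash equilibrium.

Player I against b1: payoffs 9, 18, 6, 11 → best response X.
Player I against b2: payoffs 1, 19, 16, 9 → best response X.
Player I against b3: payoffs 5, 15, 2, 16 → best response Z.
Player I against b4: payoffs 12, 5, 14, 17 → best response Z.
Player II against W: payoffs 9, 2, 6, 20 → best response b4.
Player II against X: payoffs 15, 8, 2, 18 → best response b4.
Player II against Y: payoffs 5, 9, 13, 11 → best response b3.
Player II against Z: payoffs 9, 18, 12, 5 → best response b2.
No profile is a mutual best response for all players.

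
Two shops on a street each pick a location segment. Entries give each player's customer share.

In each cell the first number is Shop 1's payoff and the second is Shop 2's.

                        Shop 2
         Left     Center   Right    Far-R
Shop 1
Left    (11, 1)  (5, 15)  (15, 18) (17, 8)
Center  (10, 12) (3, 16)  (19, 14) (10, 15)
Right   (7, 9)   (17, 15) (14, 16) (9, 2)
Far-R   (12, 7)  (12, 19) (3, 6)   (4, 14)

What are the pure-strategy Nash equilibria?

Shop 1 against Left: payoffs 11, 10, 7, 12 → best response Far-R.
Shop 1 against Center: payoffs 5, 3, 17, 12 → best response Right.
Shop 1 against Right: payoffs 15, 19, 14, 3 → best response Center.
Shop 1 against Far-R: payoffs 17, 10, 9, 4 → best response Left.
Shop 2 against Left: payoffs 1, 15, 18, 8 → best response Right.
Shop 2 against Center: payoffs 12, 16, 14, 15 → best response Center.
Shop 2 against Right: payoffs 9, 15, 16, 2 → best response Right.
Shop 2 against Far-R: payoffs 7, 19, 6, 14 → best response Center.
No profile is a mutual best response for all players.

none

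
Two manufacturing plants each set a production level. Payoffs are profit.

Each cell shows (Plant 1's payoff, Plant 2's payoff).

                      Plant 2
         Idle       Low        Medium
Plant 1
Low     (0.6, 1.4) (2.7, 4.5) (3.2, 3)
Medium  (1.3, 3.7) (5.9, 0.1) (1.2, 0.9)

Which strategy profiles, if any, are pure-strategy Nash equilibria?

The unique pure-strategy Nash equilibrium is (Medium, Idle).

For each player, find the best response to each opponent profile; mutual best responses are the pure NE.
Plant 1 against Idle: payoffs 0.6, 1.3 → best response Medium.
Plant 1 against Low: payoffs 2.7, 5.9 → best response Medium.
Plant 1 against Medium: payoffs 3.2, 1.2 → best response Low.
Plant 2 against Low: payoffs 1.4, 4.5, 3 → best response Low.
Plant 2 against Medium: payoffs 3.7, 0.1, 0.9 → best response Idle.
Mutual best responses: (Medium, Idle).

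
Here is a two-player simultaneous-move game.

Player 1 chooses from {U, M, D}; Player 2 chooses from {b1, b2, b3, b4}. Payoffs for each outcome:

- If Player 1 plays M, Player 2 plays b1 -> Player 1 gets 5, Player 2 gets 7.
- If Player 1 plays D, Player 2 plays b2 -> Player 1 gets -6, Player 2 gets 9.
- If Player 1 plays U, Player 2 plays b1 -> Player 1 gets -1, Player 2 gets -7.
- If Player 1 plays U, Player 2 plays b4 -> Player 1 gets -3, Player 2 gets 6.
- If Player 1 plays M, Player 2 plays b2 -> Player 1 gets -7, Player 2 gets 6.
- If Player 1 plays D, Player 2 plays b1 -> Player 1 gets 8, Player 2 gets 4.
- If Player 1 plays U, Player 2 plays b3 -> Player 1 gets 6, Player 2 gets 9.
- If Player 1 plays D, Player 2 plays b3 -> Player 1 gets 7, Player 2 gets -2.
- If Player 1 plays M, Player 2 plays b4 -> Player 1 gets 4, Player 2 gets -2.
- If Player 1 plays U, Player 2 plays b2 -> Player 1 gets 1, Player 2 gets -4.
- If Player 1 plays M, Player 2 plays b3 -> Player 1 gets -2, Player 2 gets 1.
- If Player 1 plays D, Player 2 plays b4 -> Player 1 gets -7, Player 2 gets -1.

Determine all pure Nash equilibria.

For each strategy profile, look for a profitable unilateral deviation.
(U, b1): Player 1 can switch to M (-1 → 5). Not NE.
(U, b2): Player 2 can switch to b3 (-4 → 9). Not NE.
(U, b3): Player 1 can switch to D (6 → 7). Not NE.
(U, b4): Player 1 can switch to M (-3 → 4). Not NE.
(M, b1): Player 1 can switch to D (5 → 8). Not NE.
(M, b2): Player 1 can switch to U (-7 → 1). Not NE.
(M, b3): Player 1 can switch to U (-2 → 6). Not NE.
(M, b4): Player 2 can switch to b1 (-2 → 7). Not NE.
(D, b1): Player 2 can switch to b2 (4 → 9). Not NE.
(D, b2): Player 1 can switch to U (-6 → 1). Not NE.
(D, b3): Player 2 can switch to b1 (-2 → 4). Not NE.
(D, b4): Player 1 can switch to U (-7 → -3). Not NE.

none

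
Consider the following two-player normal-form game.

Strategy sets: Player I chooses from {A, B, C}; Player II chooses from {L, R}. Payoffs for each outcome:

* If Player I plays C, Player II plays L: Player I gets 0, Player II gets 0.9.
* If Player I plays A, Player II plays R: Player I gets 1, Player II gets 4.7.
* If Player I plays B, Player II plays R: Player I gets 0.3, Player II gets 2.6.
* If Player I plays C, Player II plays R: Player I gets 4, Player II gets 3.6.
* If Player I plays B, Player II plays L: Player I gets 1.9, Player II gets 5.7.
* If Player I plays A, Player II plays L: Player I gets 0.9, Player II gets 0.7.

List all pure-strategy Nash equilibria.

The pure Nash equilibria are (B, L), (C, R).

For each strategy profile, look for a profitable unilateral deviation.
(A, L): Player I can switch to B (0.9 → 1.9). Not NE.
(A, R): Player I can switch to C (1 → 4). Not NE.
(B, L): Player I gets 1.9, best alternative 0.9; Player II gets 5.7, best alternative 2.6. No profitable deviation — NE.
(B, R): Player I can switch to A (0.3 → 1). Not NE.
(C, L): Player I can switch to A (0 → 0.9). Not NE.
(C, R): Player I gets 4, best alternative 1; Player II gets 3.6, best alternative 0.9. No profitable deviation — NE.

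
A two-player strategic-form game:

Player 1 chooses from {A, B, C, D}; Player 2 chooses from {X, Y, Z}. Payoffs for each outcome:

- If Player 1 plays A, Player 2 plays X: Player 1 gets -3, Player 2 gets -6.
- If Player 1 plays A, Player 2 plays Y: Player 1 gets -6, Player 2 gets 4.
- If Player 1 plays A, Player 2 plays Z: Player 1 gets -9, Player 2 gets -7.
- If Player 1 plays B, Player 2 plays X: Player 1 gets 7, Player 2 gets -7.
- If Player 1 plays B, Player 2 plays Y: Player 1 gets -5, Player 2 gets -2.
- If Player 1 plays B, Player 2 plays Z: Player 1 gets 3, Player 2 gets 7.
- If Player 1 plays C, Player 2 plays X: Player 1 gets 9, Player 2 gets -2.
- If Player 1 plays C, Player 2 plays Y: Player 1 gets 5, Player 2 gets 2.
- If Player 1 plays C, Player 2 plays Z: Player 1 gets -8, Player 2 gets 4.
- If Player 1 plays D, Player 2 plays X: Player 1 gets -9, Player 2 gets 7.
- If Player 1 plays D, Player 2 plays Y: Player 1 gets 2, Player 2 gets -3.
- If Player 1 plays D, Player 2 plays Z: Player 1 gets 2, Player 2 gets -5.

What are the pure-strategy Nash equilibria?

Pure NE: (B, Z)

Player 1 against X: payoffs -3, 7, 9, -9 → best response C.
Player 1 against Y: payoffs -6, -5, 5, 2 → best response C.
Player 1 against Z: payoffs -9, 3, -8, 2 → best response B.
Player 2 against A: payoffs -6, 4, -7 → best response Y.
Player 2 against B: payoffs -7, -2, 7 → best response Z.
Player 2 against C: payoffs -2, 2, 4 → best response Z.
Player 2 against D: payoffs 7, -3, -5 → best response X.
Mutual best responses: (B, Z).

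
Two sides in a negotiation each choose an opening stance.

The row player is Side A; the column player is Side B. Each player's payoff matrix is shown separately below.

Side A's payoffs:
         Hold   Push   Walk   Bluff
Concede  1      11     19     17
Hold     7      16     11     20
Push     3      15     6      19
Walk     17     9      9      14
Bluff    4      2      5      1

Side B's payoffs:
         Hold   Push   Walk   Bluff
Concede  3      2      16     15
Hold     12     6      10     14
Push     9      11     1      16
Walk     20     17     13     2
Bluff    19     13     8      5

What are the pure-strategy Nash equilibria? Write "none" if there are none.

Pure-strategy Nash equilibria: (Concede, Walk), (Hold, Bluff), (Walk, Hold)

For each strategy profile, look for a profitable unilateral deviation.
(Concede, Hold): Side A can switch to Hold (1 → 7). Not NE.
(Concede, Push): Side A can switch to Hold (11 → 16). Not NE.
(Concede, Walk): Side A gets 19, best alternative 11; Side B gets 16, best alternative 15. No profitable deviation — NE.
(Concede, Bluff): Side A can switch to Hold (17 → 20). Not NE.
(Hold, Hold): Side A can switch to Walk (7 → 17). Not NE.
(Hold, Push): Side B can switch to Hold (6 → 12). Not NE.
(Hold, Walk): Side A can switch to Concede (11 → 19). Not NE.
(Hold, Bluff): Side A gets 20, best alternative 19; Side B gets 14, best alternative 12. No profitable deviation — NE.
(Push, Hold): Side A can switch to Hold (3 → 7). Not NE.
(Push, Push): Side A can switch to Hold (15 → 16). Not NE.
(Push, Walk): Side A can switch to Concede (6 → 19). Not NE.
(Push, Bluff): Side A can switch to Hold (19 → 20). Not NE.
(Walk, Hold): Side A gets 17, best alternative 7; Side B gets 20, best alternative 17. No profitable deviation — NE.
(Walk, Push): Side A can switch to Concede (9 → 11). Not NE.
(Walk, Walk): Side A can switch to Concede (9 → 19). Not NE.
(The remaining 5 profiles each have a profitable deviation by the same check.)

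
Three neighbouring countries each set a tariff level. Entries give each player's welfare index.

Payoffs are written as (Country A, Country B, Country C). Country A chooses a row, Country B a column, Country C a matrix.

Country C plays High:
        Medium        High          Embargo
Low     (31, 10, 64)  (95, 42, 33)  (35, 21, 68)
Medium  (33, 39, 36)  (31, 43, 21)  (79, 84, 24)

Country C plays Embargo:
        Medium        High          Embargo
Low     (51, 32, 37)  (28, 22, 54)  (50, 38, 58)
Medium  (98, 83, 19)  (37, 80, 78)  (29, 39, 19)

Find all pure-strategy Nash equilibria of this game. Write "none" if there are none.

Country A against (Medium, High): payoffs 31, 33 → best response Medium.
Country A against (Medium, Embargo): payoffs 51, 98 → best response Medium.
Country A against (High, High): payoffs 95, 31 → best response Low.
Country A against (High, Embargo): payoffs 28, 37 → best response Medium.
Country A against (Embargo, High): payoffs 35, 79 → best response Medium.
Country A against (Embargo, Embargo): payoffs 50, 29 → best response Low.
Country B against (Low, High): payoffs 10, 42, 21 → best response High.
Country B against (Low, Embargo): payoffs 32, 22, 38 → best response Embargo.
Country B against (Medium, High): payoffs 39, 43, 84 → best response Embargo.
Country B against (Medium, Embargo): payoffs 83, 80, 39 → best response Medium.
Country C against (Low, Medium): payoffs 64, 37 → best response High.
Country C against (Low, High): payoffs 33, 54 → best response Embargo.
Country C against (Low, Embargo): payoffs 68, 58 → best response High.
Country C against (Medium, Medium): payoffs 36, 19 → best response High.
Country C against (Medium, High): payoffs 21, 78 → best response Embargo.
Country C against (Medium, Embargo): payoffs 24, 19 → best response High.
Mutual best responses: (Medium, Embargo, High).

Pure NE: (Medium, Embargo, High)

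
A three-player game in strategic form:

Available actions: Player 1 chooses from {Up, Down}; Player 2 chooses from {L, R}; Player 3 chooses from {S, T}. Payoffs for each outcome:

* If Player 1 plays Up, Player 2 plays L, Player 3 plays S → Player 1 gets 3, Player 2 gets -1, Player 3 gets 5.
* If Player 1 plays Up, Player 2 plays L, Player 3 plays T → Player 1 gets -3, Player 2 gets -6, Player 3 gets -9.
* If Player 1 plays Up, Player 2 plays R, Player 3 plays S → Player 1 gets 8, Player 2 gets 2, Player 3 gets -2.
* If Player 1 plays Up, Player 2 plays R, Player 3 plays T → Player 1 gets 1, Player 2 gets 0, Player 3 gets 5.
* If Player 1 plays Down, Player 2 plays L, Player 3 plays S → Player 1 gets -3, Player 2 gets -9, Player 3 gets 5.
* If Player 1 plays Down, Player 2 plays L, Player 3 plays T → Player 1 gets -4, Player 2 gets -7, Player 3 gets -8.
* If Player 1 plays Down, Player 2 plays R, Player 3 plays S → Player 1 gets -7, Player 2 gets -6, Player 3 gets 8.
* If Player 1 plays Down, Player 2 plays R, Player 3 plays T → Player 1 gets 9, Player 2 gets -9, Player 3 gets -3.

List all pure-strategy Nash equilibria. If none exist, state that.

Player 1 against (L, S): payoffs 3, -3 → best response Up.
Player 1 against (L, T): payoffs -3, -4 → best response Up.
Player 1 against (R, S): payoffs 8, -7 → best response Up.
Player 1 against (R, T): payoffs 1, 9 → best response Down.
Player 2 against (Up, S): payoffs -1, 2 → best response R.
Player 2 against (Up, T): payoffs -6, 0 → best response R.
Player 2 against (Down, S): payoffs -9, -6 → best response R.
Player 2 against (Down, T): payoffs -7, -9 → best response L.
Player 3 against (Up, L): payoffs 5, -9 → best response S.
Player 3 against (Up, R): payoffs -2, 5 → best response T.
Player 3 against (Down, L): payoffs 5, -8 → best response S.
Player 3 against (Down, R): payoffs 8, -3 → best response S.
No profile is a mutual best response for all players.

This game has no pure Nash equilibrium.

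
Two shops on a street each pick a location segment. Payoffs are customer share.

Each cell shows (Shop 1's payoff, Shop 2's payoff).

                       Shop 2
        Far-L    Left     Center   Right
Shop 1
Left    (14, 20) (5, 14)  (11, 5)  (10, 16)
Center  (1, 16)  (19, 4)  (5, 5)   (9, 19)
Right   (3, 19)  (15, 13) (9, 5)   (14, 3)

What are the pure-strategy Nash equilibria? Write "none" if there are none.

(Left, Far-L)

For each player, find the best response to each opponent profile; mutual best responses are the pure NE.
Shop 1 against Far-L: payoffs 14, 1, 3 → best response Left.
Shop 1 against Left: payoffs 5, 19, 15 → best response Center.
Shop 1 against Center: payoffs 11, 5, 9 → best response Left.
Shop 1 against Right: payoffs 10, 9, 14 → best response Right.
Shop 2 against Left: payoffs 20, 14, 5, 16 → best response Far-L.
Shop 2 against Center: payoffs 16, 4, 5, 19 → best response Right.
Shop 2 against Right: payoffs 19, 13, 5, 3 → best response Far-L.
Mutual best responses: (Left, Far-L).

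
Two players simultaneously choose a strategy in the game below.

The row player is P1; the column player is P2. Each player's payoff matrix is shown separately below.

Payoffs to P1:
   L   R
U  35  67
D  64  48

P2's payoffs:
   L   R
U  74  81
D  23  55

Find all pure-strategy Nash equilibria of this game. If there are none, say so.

(U, R)

For each player, find the best response to each opponent profile; mutual best responses are the pure NE.
P1 against L: payoffs 35, 64 → best response D.
P1 against R: payoffs 67, 48 → best response U.
P2 against U: payoffs 74, 81 → best response R.
P2 against D: payoffs 23, 55 → best response R.
Mutual best responses: (U, R).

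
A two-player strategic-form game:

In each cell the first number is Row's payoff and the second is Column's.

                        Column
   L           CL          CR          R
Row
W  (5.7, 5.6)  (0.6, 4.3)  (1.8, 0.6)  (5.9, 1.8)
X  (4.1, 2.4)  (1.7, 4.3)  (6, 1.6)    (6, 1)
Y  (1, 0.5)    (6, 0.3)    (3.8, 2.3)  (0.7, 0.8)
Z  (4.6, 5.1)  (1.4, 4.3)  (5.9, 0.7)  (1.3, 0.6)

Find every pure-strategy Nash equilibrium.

Pure NE: (W, L)

Row against L: payoffs 5.7, 4.1, 1, 4.6 → best response W.
Row against CL: payoffs 0.6, 1.7, 6, 1.4 → best response Y.
Row against CR: payoffs 1.8, 6, 3.8, 5.9 → best response X.
Row against R: payoffs 5.9, 6, 0.7, 1.3 → best response X.
Column against W: payoffs 5.6, 4.3, 0.6, 1.8 → best response L.
Column against X: payoffs 2.4, 4.3, 1.6, 1 → best response CL.
Column against Y: payoffs 0.5, 0.3, 2.3, 0.8 → best response CR.
Column against Z: payoffs 5.1, 4.3, 0.7, 0.6 → best response L.
Mutual best responses: (W, L).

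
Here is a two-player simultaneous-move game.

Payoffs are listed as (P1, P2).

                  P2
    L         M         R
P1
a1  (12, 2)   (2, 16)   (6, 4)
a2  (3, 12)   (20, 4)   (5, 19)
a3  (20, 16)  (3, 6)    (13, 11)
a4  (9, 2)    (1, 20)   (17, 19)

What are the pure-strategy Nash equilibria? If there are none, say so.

For each player, find the best response to each opponent profile; mutual best responses are the pure NE.
P1 against L: payoffs 12, 3, 20, 9 → best response a3.
P1 against M: payoffs 2, 20, 3, 1 → best response a2.
P1 against R: payoffs 6, 5, 13, 17 → best response a4.
P2 against a1: payoffs 2, 16, 4 → best response M.
P2 against a2: payoffs 12, 4, 19 → best response R.
P2 against a3: payoffs 16, 6, 11 → best response L.
P2 against a4: payoffs 2, 20, 19 → best response M.
Mutual best responses: (a3, L).

The unique pure-strategy Nash equilibrium is (a3, L).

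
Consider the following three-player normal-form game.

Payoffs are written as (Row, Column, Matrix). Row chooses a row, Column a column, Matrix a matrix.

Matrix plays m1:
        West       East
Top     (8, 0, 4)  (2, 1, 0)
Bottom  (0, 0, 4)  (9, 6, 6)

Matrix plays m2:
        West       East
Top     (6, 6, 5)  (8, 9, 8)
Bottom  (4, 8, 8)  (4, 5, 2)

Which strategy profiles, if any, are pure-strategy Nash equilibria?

Pure-strategy Nash equilibria: (Top, East, m2) and (Bottom, East, m1)

Row against (West, m1): payoffs 8, 0 → best response Top.
Row against (West, m2): payoffs 6, 4 → best response Top.
Row against (East, m1): payoffs 2, 9 → best response Bottom.
Row against (East, m2): payoffs 8, 4 → best response Top.
Column against (Top, m1): payoffs 0, 1 → best response East.
Column against (Top, m2): payoffs 6, 9 → best response East.
Column against (Bottom, m1): payoffs 0, 6 → best response East.
Column against (Bottom, m2): payoffs 8, 5 → best response West.
Matrix against (Top, West): payoffs 4, 5 → best response m2.
Matrix against (Top, East): payoffs 0, 8 → best response m2.
Matrix against (Bottom, West): payoffs 4, 8 → best response m2.
Matrix against (Bottom, East): payoffs 6, 2 → best response m1.
Mutual best responses: (Top, East, m2); (Bottom, East, m1).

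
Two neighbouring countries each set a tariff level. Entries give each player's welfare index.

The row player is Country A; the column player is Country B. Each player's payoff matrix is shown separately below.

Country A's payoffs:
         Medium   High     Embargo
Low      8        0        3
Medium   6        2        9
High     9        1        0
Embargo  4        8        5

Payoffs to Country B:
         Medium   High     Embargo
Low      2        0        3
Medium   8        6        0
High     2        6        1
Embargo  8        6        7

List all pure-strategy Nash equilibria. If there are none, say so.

There is no pure-strategy Nash equilibrium.

For each player, find the best response to each opponent profile; mutual best responses are the pure NE.
Country A against Medium: payoffs 8, 6, 9, 4 → best response High.
Country A against High: payoffs 0, 2, 1, 8 → best response Embargo.
Country A against Embargo: payoffs 3, 9, 0, 5 → best response Medium.
Country B against Low: payoffs 2, 0, 3 → best response Embargo.
Country B against Medium: payoffs 8, 6, 0 → best response Medium.
Country B against High: payoffs 2, 6, 1 → best response High.
Country B against Embargo: payoffs 8, 6, 7 → best response Medium.
No profile is a mutual best response for all players.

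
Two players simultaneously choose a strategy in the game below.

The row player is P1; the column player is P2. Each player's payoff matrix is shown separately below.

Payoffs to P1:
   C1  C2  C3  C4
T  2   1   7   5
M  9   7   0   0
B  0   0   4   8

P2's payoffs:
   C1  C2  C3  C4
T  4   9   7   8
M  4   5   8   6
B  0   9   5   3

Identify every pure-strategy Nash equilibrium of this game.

none

(T, C1): P1 can switch to M (2 → 9). Not NE.
(T, C2): P1 can switch to M (1 → 7). Not NE.
(T, C3): P2 can switch to C2 (7 → 9). Not NE.
(T, C4): P1 can switch to B (5 → 8). Not NE.
(M, C1): P2 can switch to C2 (4 → 5). Not NE.
(M, C2): P2 can switch to C3 (5 → 8). Not NE.
(M, C3): P1 can switch to T (0 → 7). Not NE.
(M, C4): P1 can switch to T (0 → 5). Not NE.
(B, C1): P1 can switch to T (0 → 2). Not NE.
(B, C2): P1 can switch to T (0 → 1). Not NE.
(The remaining 2 profiles each have a profitable deviation by the same check.)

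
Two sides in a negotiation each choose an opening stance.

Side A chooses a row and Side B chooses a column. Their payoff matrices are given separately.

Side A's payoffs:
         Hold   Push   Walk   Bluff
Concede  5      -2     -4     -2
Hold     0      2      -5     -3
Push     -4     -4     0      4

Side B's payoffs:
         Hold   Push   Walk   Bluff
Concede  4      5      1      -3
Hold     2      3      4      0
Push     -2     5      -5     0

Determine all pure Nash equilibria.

This game has no pure Nash equilibrium.

(Concede, Hold): Side B can switch to Push (4 → 5). Not NE.
(Concede, Push): Side A can switch to Hold (-2 → 2). Not NE.
(Concede, Walk): Side A can switch to Push (-4 → 0). Not NE.
(Concede, Bluff): Side A can switch to Push (-2 → 4). Not NE.
(Hold, Hold): Side A can switch to Concede (0 → 5). Not NE.
(Hold, Push): Side B can switch to Walk (3 → 4). Not NE.
(Hold, Walk): Side A can switch to Concede (-5 → -4). Not NE.
(Hold, Bluff): Side A can switch to Concede (-3 → -2). Not NE.
(The remaining 4 profiles each have a profitable deviation by the same check.)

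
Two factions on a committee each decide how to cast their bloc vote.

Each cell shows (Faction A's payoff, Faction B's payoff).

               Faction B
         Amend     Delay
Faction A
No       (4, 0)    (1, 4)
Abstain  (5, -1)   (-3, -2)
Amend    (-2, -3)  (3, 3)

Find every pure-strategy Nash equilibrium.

For each player, find the best response to each opponent profile; mutual best responses are the pure NE.
Faction A against Amend: payoffs 4, 5, -2 → best response Abstain.
Faction A against Delay: payoffs 1, -3, 3 → best response Amend.
Faction B against No: payoffs 0, 4 → best response Delay.
Faction B against Abstain: payoffs -1, -2 → best response Amend.
Faction B against Amend: payoffs -3, 3 → best response Delay.
Mutual best responses: (Abstain, Amend); (Amend, Delay).

(Abstain, Amend) and (Amend, Delay)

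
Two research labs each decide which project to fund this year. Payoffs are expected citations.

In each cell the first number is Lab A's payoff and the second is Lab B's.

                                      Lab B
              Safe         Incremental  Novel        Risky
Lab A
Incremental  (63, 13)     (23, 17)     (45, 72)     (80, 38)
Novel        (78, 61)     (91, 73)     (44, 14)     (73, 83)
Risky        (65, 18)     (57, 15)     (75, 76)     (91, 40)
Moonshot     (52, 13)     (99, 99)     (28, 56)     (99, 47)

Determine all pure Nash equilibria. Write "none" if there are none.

For each strategy profile, look for a profitable unilateral deviation.
(Incremental, Safe): Lab A can switch to Novel (63 → 78). Not NE.
(Incremental, Incremental): Lab A can switch to Novel (23 → 91). Not NE.
(Incremental, Novel): Lab A can switch to Risky (45 → 75). Not NE.
(Incremental, Risky): Lab A can switch to Risky (80 → 91). Not NE.
(Novel, Safe): Lab B can switch to Incremental (61 → 73). Not NE.
(Novel, Incremental): Lab A can switch to Moonshot (91 → 99). Not NE.
(Novel, Novel): Lab A can switch to Incremental (44 → 45). Not NE.
(Novel, Risky): Lab A can switch to Incremental (73 → 80). Not NE.
(Risky, Novel): Lab A gets 75, best alternative 45; Lab B gets 76, best alternative 40. No profitable deviation — NE.
(Moonshot, Incremental): Lab A gets 99, best alternative 91; Lab B gets 99, best alternative 56. No profitable deviation — NE.
(The remaining 6 profiles each have a profitable deviation by the same check.)

The pure Nash equilibria are (Risky, Novel) and (Moonshot, Incremental).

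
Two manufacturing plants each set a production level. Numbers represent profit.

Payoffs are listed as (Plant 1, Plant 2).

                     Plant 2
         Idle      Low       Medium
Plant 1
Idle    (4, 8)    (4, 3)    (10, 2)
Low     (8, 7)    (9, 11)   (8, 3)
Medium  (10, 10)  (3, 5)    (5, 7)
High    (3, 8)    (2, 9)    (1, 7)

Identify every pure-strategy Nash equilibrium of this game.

(Idle, Idle): Plant 1 can switch to Low (4 → 8). Not NE.
(Idle, Low): Plant 1 can switch to Low (4 → 9). Not NE.
(Idle, Medium): Plant 2 can switch to Idle (2 → 8). Not NE.
(Low, Idle): Plant 1 can switch to Medium (8 → 10). Not NE.
(Low, Low): Plant 1 gets 9, best alternative 4; Plant 2 gets 11, best alternative 7. No profitable deviation — NE.
(Low, Medium): Plant 1 can switch to Idle (8 → 10). Not NE.
(Medium, Idle): Plant 1 gets 10, best alternative 8; Plant 2 gets 10, best alternative 7. No profitable deviation — NE.
(Medium, Low): Plant 1 can switch to Idle (3 → 4). Not NE.
(The remaining 4 profiles each have a profitable deviation by the same check.)

(Low, Low); (Medium, Idle)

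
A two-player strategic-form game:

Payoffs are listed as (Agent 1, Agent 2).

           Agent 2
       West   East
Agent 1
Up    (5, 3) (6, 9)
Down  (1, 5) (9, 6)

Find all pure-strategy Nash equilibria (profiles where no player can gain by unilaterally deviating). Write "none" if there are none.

Pure NE: (Down, East)

Agent 1 against West: payoffs 5, 1 → best response Up.
Agent 1 against East: payoffs 6, 9 → best response Down.
Agent 2 against Up: payoffs 3, 9 → best response East.
Agent 2 against Down: payoffs 5, 6 → best response East.
Mutual best responses: (Down, East).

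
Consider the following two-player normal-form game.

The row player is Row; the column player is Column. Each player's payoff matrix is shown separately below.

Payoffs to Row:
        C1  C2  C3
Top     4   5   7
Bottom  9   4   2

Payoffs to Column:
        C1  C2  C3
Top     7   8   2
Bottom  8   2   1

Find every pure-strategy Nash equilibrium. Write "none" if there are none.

The pure Nash equilibria are (Top, C2), (Bottom, C1).

For each player, find the best response to each opponent profile; mutual best responses are the pure NE.
Row against C1: payoffs 4, 9 → best response Bottom.
Row against C2: payoffs 5, 4 → best response Top.
Row against C3: payoffs 7, 2 → best response Top.
Column against Top: payoffs 7, 8, 2 → best response C2.
Column against Bottom: payoffs 8, 2, 1 → best response C1.
Mutual best responses: (Top, C2); (Bottom, C1).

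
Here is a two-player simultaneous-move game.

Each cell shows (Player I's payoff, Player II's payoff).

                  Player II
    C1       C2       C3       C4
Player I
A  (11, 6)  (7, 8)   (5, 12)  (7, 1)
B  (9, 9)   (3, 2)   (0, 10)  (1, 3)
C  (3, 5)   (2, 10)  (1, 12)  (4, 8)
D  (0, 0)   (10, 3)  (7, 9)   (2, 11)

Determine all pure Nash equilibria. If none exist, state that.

This game has no pure Nash equilibrium.

(A, C1): Player II can switch to C2 (6 → 8). Not NE.
(A, C2): Player I can switch to D (7 → 10). Not NE.
(A, C3): Player I can switch to D (5 → 7). Not NE.
(A, C4): Player II can switch to C1 (1 → 6). Not NE.
(B, C1): Player I can switch to A (9 → 11). Not NE.
(B, C2): Player I can switch to A (3 → 7). Not NE.
(B, C3): Player I can switch to A (0 → 5). Not NE.
(B, C4): Player I can switch to A (1 → 7). Not NE.
(The remaining 8 profiles each have a profitable deviation by the same check.)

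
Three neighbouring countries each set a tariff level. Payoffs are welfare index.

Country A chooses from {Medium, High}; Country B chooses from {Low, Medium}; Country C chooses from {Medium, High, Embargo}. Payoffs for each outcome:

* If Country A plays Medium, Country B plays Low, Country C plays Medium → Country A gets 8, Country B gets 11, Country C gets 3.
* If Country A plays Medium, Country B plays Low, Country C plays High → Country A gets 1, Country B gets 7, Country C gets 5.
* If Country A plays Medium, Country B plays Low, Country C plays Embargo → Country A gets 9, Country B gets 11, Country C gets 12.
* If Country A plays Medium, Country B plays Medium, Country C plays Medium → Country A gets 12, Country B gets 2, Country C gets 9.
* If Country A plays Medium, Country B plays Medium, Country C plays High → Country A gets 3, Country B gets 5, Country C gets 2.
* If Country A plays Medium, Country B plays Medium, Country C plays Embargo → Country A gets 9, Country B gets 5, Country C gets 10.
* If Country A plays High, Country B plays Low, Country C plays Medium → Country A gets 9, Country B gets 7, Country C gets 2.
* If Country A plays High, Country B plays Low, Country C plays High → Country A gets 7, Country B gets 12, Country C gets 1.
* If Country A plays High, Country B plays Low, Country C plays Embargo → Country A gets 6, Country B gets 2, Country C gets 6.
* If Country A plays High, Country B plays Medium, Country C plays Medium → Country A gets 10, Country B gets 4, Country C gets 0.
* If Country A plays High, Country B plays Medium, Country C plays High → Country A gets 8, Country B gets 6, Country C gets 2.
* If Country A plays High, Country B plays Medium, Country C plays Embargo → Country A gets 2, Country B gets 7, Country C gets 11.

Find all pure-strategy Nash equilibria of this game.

Pure NE: (Medium, Low, Embargo)

(Medium, Low, Medium): Country A can switch to High (8 → 9). Not NE.
(Medium, Low, High): Country A can switch to High (1 → 7). Not NE.
(Medium, Low, Embargo): Country A gets 9, best alternative 6; Country B gets 11, best alternative 5; Country C gets 12, best alternative 5. No profitable deviation — NE.
(Medium, Medium, Medium): Country B can switch to Low (2 → 11). Not NE.
(Medium, Medium, High): Country A can switch to High (3 → 8). Not NE.
(Medium, Medium, Embargo): Country B can switch to Low (5 → 11). Not NE.
(High, Low, Medium): Country C can switch to Embargo (2 → 6). Not NE.
(The remaining 5 profiles each have a profitable deviation by the same check.)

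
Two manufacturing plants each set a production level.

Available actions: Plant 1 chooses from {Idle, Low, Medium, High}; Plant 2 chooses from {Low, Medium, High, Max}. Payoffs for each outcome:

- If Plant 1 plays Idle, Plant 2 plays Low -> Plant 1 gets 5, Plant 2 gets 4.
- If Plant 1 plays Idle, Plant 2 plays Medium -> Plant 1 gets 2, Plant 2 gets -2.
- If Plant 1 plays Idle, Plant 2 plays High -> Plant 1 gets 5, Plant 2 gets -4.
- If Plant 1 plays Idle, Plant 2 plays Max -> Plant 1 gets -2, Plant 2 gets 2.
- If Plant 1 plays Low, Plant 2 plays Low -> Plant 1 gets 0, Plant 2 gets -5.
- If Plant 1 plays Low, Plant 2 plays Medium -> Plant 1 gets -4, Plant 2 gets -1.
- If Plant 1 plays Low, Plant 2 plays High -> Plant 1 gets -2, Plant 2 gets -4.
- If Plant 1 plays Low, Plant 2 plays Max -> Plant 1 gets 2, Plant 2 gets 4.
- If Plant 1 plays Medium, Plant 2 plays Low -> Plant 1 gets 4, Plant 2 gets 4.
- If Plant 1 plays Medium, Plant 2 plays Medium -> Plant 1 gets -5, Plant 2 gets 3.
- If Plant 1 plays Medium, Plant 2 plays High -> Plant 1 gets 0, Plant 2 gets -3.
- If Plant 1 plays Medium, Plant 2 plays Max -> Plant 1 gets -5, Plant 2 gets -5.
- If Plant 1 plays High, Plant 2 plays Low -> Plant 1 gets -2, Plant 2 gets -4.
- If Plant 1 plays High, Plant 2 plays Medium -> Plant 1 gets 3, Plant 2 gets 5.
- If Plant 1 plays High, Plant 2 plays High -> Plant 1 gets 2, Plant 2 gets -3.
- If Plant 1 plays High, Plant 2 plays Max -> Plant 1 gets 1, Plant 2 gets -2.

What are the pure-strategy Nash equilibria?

(Idle, Low): Plant 1 gets 5, best alternative 4; Plant 2 gets 4, best alternative 2. No profitable deviation — NE.
(Idle, Medium): Plant 1 can switch to High (2 → 3). Not NE.
(Idle, High): Plant 2 can switch to Low (-4 → 4). Not NE.
(Idle, Max): Plant 1 can switch to Low (-2 → 2). Not NE.
(Low, Low): Plant 1 can switch to Idle (0 → 5). Not NE.
(Low, Medium): Plant 1 can switch to Idle (-4 → 2). Not NE.
(Low, High): Plant 1 can switch to Idle (-2 → 5). Not NE.
(Low, Max): Plant 1 gets 2, best alternative 1; Plant 2 gets 4, best alternative -1. No profitable deviation — NE.
(Medium, Low): Plant 1 can switch to Idle (4 → 5). Not NE.
(Medium, Medium): Plant 1 can switch to Idle (-5 → 2). Not NE.
(Medium, High): Plant 1 can switch to Idle (0 → 5). Not NE.
(Medium, Max): Plant 1 can switch to Idle (-5 → -2). Not NE.
(High, Medium): Plant 1 gets 3, best alternative 2; Plant 2 gets 5, best alternative -2. No profitable deviation — NE.
(The remaining 3 profiles each have a profitable deviation by the same check.)

The pure Nash equilibria are (Idle, Low), (Low, Max), (High, Medium).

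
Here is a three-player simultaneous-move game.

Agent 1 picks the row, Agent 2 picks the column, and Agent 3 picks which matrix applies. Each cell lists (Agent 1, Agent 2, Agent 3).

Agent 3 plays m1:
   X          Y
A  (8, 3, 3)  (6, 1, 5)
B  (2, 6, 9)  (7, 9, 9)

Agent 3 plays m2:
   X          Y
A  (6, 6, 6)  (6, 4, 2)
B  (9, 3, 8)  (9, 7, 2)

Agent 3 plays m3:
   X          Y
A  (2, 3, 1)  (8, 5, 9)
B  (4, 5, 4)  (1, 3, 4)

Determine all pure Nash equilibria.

(A, Y, m3); (B, Y, m1)

For each player, find the best response to each opponent profile; mutual best responses are the pure NE.
Agent 1 against (X, m1): payoffs 8, 2 → best response A.
Agent 1 against (X, m2): payoffs 6, 9 → best response B.
Agent 1 against (X, m3): payoffs 2, 4 → best response B.
Agent 1 against (Y, m1): payoffs 6, 7 → best response B.
Agent 1 against (Y, m2): payoffs 6, 9 → best response B.
Agent 1 against (Y, m3): payoffs 8, 1 → best response A.
Agent 2 against (A, m1): payoffs 3, 1 → best response X.
Agent 2 against (A, m2): payoffs 6, 4 → best response X.
Agent 2 against (A, m3): payoffs 3, 5 → best response Y.
Agent 2 against (B, m1): payoffs 6, 9 → best response Y.
Agent 2 against (B, m2): payoffs 3, 7 → best response Y.
Agent 2 against (B, m3): payoffs 5, 3 → best response X.
Agent 3 against (A, X): payoffs 3, 6, 1 → best response m2.
Agent 3 against (A, Y): payoffs 5, 2, 9 → best response m3.
Agent 3 against (B, X): payoffs 9, 8, 4 → best response m1.
Agent 3 against (B, Y): payoffs 9, 2, 4 → best response m1.
Mutual best responses: (A, Y, m3); (B, Y, m1).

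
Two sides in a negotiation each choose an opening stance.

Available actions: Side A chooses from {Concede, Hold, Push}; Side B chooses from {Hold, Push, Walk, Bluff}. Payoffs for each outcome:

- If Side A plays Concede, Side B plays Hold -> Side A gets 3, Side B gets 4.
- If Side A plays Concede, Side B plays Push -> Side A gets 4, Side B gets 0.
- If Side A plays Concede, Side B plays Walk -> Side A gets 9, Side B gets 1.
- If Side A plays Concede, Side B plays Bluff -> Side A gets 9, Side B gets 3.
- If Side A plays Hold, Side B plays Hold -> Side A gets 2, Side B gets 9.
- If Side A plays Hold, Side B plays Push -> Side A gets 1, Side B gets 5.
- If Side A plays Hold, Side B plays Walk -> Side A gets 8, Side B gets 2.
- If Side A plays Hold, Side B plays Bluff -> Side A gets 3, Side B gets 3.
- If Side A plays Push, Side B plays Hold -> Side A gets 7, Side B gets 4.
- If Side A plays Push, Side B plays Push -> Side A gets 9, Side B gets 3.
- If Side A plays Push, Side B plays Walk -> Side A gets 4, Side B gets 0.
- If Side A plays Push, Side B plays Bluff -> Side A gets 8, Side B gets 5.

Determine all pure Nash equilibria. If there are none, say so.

There is no pure-strategy Nash equilibrium.

Check each profile: it is a Nash equilibrium iff no player can strictly gain by switching unilaterally.
(Concede, Hold): Side A can switch to Push (3 → 7). Not NE.
(Concede, Push): Side A can switch to Push (4 → 9). Not NE.
(Concede, Walk): Side B can switch to Hold (1 → 4). Not NE.
(Concede, Bluff): Side B can switch to Hold (3 → 4). Not NE.
(Hold, Hold): Side A can switch to Concede (2 → 3). Not NE.
(Hold, Push): Side A can switch to Concede (1 → 4). Not NE.
(Hold, Walk): Side A can switch to Concede (8 → 9). Not NE.
(Hold, Bluff): Side A can switch to Concede (3 → 9). Not NE.
(Push, Hold): Side B can switch to Bluff (4 → 5). Not NE.
(Push, Push): Side B can switch to Hold (3 → 4). Not NE.
(The remaining 2 profiles each have a profitable deviation by the same check.)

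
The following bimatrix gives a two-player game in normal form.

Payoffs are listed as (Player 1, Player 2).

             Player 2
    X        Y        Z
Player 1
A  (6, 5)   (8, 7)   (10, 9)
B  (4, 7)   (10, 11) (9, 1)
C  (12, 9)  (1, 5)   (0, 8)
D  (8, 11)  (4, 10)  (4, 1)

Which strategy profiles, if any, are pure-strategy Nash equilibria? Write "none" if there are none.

Mark each player's best response to every combination of opponents' strategies; a profile where every player is best-responding is a pure Nash equilibrium.
Player 1 against X: payoffs 6, 4, 12, 8 → best response C.
Player 1 against Y: payoffs 8, 10, 1, 4 → best response B.
Player 1 against Z: payoffs 10, 9, 0, 4 → best response A.
Player 2 against A: payoffs 5, 7, 9 → best response Z.
Player 2 against B: payoffs 7, 11, 1 → best response Y.
Player 2 against C: payoffs 9, 5, 8 → best response X.
Player 2 against D: payoffs 11, 10, 1 → best response X.
Mutual best responses: (A, Z); (B, Y); (C, X).

The pure Nash equilibria are (A, Z); (B, Y); (C, X).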